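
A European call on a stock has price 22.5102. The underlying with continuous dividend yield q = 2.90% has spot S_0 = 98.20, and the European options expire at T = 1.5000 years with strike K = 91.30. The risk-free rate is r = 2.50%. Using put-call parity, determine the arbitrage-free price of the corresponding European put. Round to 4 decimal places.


Put-call parity: C - P = S_0 * exp(-qT) - K * exp(-rT).
S_0 * exp(-qT) = 98.2000 * 0.95743255 = 94.01987681
K * exp(-rT) = 91.3000 * 0.96319442 = 87.93965034
P = C - S*exp(-qT) + K*exp(-rT)
P = 22.5102 - 94.01987681 + 87.93965034 = 16.4300

Answer: Put price = 16.4300


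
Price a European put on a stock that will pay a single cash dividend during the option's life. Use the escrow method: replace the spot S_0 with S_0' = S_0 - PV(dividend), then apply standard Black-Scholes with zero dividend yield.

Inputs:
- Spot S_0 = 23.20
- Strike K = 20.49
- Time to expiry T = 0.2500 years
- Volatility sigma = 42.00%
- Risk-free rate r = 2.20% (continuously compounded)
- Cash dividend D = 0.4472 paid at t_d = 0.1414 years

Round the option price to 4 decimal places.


PV(D) = D * exp(-r * t_d) = 0.4472 * 0.99689403 = 0.44581101
S_0' = S_0 - PV(D) = 23.2000 - 0.44581101 = 22.75418899
d1 = (ln(S_0'/K) + (r + sigma^2/2)*T) / (sigma*sqrt(T)) = 0.63029665
d2 = d1 - sigma*sqrt(T) = 0.42029665
exp(-rT) = 0.99451510
N(-d1) = 0.26425026; N(-d2) = 0.33713438
P = K * exp(-rT) * N(-d2) - S_0' * N(-d1) = 20.4900 * 0.99451510 * 0.33713438 - 22.75418899 * 0.26425026 = 0.8572

Answer: Price = 0.8572


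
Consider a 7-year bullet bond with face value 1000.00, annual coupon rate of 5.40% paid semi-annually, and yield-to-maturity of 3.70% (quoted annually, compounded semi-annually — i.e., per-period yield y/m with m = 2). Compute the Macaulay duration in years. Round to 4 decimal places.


Coupon per period c = face * coupon_rate / m = 27.000000
Periods per year m = 2; per-period yield y/m = 0.018500
Number of cashflows N = 14
Cashflows (t years, CF_t, discount factor 1/(1+y/m)^(m*t), PV):
  t = 0.5000: CF_t = 27.000000, DF = 0.981836, PV = 26.509573
  t = 1.0000: CF_t = 27.000000, DF = 0.964002, PV = 26.028054
  t = 1.5000: CF_t = 27.000000, DF = 0.946492, PV = 25.555281
  t = 2.0000: CF_t = 27.000000, DF = 0.929300, PV = 25.091096
  t = 2.5000: CF_t = 27.000000, DF = 0.912420, PV = 24.635342
  t = 3.0000: CF_t = 27.000000, DF = 0.895847, PV = 24.187867
  t = 3.5000: CF_t = 27.000000, DF = 0.879575, PV = 23.748519
  t = 4.0000: CF_t = 27.000000, DF = 0.863598, PV = 23.317152
  t = 4.5000: CF_t = 27.000000, DF = 0.847912, PV = 22.893620
  t = 5.0000: CF_t = 27.000000, DF = 0.832510, PV = 22.477781
  t = 5.5000: CF_t = 27.000000, DF = 0.817389, PV = 22.069495
  t = 6.0000: CF_t = 27.000000, DF = 0.802542, PV = 21.668626
  t = 6.5000: CF_t = 27.000000, DF = 0.787964, PV = 21.275037
  t = 7.0000: CF_t = 1027.000000, DF = 0.773652, PV = 794.540386
Price P = sum_t PV_t = 1103.997827
Macaulay numerator sum_t t * PV_t:
  t * PV_t at t = 0.5000: 13.254786
  t * PV_t at t = 1.0000: 26.028054
  t * PV_t at t = 1.5000: 38.332922
  t * PV_t at t = 2.0000: 50.182192
  t * PV_t at t = 2.5000: 61.588355
  t * PV_t at t = 3.0000: 72.563600
  t * PV_t at t = 3.5000: 83.119816
  t * PV_t at t = 4.0000: 93.268607
  t * PV_t at t = 4.5000: 103.021289
  t * PV_t at t = 5.0000: 112.388904
  t * PV_t at t = 5.5000: 121.382223
  t * PV_t at t = 6.0000: 130.011753
  t * PV_t at t = 6.5000: 138.287743
  t * PV_t at t = 7.0000: 5561.782700
Macaulay duration D = (sum_t t * PV_t) / P = 6605.212943 / 1103.997827 = 5.982995

Answer: Macaulay duration = 5.9830 years


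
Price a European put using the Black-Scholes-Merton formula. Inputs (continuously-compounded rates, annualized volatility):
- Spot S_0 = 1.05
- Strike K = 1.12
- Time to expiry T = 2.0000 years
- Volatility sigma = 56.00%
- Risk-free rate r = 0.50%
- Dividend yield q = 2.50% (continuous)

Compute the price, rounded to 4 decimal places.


d1 = (ln(S/K) + (r - q + 0.5*sigma^2) * T) / (sigma * sqrt(T)) = 0.26397998
d2 = d1 - sigma * sqrt(T) = -0.52797961
exp(-rT) = 0.99004983; exp(-qT) = 0.95122942
P = K * exp(-rT) * N(-d2) - S_0 * exp(-qT) * N(-d1)
N(-d1) = 0.39589767; N(-d2) = 0.70124326
P = 1.1200 * 0.99004983 * 0.70124326 - 1.0500 * 0.95122942 * 0.39589767 = 0.3822

Answer: Price = 0.3822


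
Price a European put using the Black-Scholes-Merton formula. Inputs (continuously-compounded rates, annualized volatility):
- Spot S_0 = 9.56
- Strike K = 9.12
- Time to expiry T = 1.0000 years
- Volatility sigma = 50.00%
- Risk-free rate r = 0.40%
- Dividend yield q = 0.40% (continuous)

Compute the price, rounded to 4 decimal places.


Answer: Price = 1.6253

Derivation:
d1 = (ln(S/K) + (r - q + 0.5*sigma^2) * T) / (sigma * sqrt(T)) = 0.34423585
d2 = d1 - sigma * sqrt(T) = -0.15576415
exp(-rT) = 0.99600799; exp(-qT) = 0.99600799
P = K * exp(-rT) * N(-d2) - S_0 * exp(-qT) * N(-d1)
N(-d1) = 0.36533446; N(-d2) = 0.56189054
P = 9.1200 * 0.99600799 * 0.56189054 - 9.5600 * 0.99600799 * 0.36533446 = 1.6253


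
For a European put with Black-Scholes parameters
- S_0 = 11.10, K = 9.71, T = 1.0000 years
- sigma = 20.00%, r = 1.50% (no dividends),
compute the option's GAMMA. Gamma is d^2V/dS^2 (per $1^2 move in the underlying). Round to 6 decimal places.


d1 = 0.8439441301; d2 = 0.6439441301
phi(d1) = 0.2794143759; exp(-qT) = 1.0000000000; exp(-rT) = 0.9851119396
Gamma = exp(-qT) * phi(d1) / (S * sigma * sqrt(T)) = 1.0000000000 * 0.2794143759 / (11.1000 * 0.2000 * 1.0000000000) = 0.125862

Answer: Gamma = 0.125862


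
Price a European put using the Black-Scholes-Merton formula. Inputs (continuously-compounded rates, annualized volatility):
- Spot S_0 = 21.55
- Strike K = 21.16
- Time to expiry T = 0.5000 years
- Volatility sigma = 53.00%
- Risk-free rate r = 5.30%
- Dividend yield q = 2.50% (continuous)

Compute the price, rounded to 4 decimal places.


d1 = (ln(S/K) + (r - q + 0.5*sigma^2) * T) / (sigma * sqrt(T)) = 0.27347211
d2 = d1 - sigma * sqrt(T) = -0.10129449
exp(-rT) = 0.97384804; exp(-qT) = 0.98757780
P = K * exp(-rT) * N(-d2) - S_0 * exp(-qT) * N(-d1)
N(-d1) = 0.39224517; N(-d2) = 0.54034165
P = 21.1600 * 0.97384804 * 0.54034165 - 21.5500 * 0.98757780 * 0.39224517 = 2.7867

Answer: Price = 2.7867


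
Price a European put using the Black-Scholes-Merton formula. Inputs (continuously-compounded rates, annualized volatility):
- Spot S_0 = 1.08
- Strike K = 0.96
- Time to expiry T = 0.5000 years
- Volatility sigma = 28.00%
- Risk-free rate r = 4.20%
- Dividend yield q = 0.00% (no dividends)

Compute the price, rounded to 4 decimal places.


Answer: Price = 0.0284

Derivation:
d1 = (ln(S/K) + (r - q + 0.5*sigma^2) * T) / (sigma * sqrt(T)) = 0.79995513
d2 = d1 - sigma * sqrt(T) = 0.60196523
exp(-rT) = 0.97921896; exp(-qT) = 1.00000000
P = K * exp(-rT) * N(-d2) - S_0 * exp(-qT) * N(-d1)
N(-d1) = 0.21186840; N(-d2) = 0.27359864
P = 0.9600 * 0.97921896 * 0.27359864 - 1.0800 * 1.00000000 * 0.21186840 = 0.0284


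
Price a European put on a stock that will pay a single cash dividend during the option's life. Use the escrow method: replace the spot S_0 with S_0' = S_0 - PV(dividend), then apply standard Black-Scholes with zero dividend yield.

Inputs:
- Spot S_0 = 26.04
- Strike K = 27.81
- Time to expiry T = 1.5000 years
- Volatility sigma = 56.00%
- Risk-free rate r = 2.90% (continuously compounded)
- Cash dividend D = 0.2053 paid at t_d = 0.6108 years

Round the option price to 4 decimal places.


PV(D) = D * exp(-r * t_d) = 0.2053 * 0.98244276 = 0.20169550
S_0' = S_0 - PV(D) = 26.0400 - 0.20169550 = 25.83830450
d1 = (ln(S_0'/K) + (r + sigma^2/2)*T) / (sigma*sqrt(T)) = 0.29913284
d2 = d1 - sigma*sqrt(T) = -0.38672428
exp(-rT) = 0.95743255
N(-d1) = 0.38241934; N(-d2) = 0.65051983
P = K * exp(-rT) * N(-d2) - S_0' * N(-d1) = 27.8100 * 0.95743255 * 0.65051983 - 25.83830450 * 0.38241934 = 7.4398

Answer: Price = 7.4398


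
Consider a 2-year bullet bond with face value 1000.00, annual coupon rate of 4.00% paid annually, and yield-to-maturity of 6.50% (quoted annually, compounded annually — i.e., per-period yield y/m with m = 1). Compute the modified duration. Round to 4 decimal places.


Coupon per period c = face * coupon_rate / m = 40.000000
Periods per year m = 1; per-period yield y/m = 0.065000
Number of cashflows N = 2
Cashflows (t years, CF_t, discount factor 1/(1+y/m)^(m*t), PV):
  t = 1.0000: CF_t = 40.000000, DF = 0.938967, PV = 37.558685
  t = 2.0000: CF_t = 1040.000000, DF = 0.881659, PV = 916.925654
Price P = sum_t PV_t = 954.484340
First compute Macaulay numerator sum_t t * PV_t:
  t * PV_t at t = 1.0000: 37.558685
  t * PV_t at t = 2.0000: 1833.851308
Macaulay duration D = 1871.409994 / 954.484340 = 1.960650
Modified duration = D / (1 + y/m) = 1.960650 / (1 + 0.065000) = 1.840986

Answer: Modified duration = 1.8410


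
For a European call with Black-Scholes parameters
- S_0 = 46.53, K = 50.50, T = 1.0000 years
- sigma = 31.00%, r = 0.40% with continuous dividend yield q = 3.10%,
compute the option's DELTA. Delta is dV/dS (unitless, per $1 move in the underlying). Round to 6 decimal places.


d1 = -0.1962131304; d2 = -0.5062131304
phi(d1) = 0.3913361657; exp(-qT) = 0.9694755731; exp(-rT) = 0.9960079893
N(d1) = 0.4222216756
Delta = exp(-qT) * N(d1) = 0.9694755731 * 0.4222216756 = 0.409334

Answer: Delta = 0.409334


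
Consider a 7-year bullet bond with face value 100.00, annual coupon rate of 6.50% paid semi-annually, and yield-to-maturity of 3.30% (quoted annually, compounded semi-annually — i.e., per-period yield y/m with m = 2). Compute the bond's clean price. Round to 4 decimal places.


Coupon per period c = face * coupon_rate / m = 3.250000
Periods per year m = 2; per-period yield y/m = 0.016500
Number of cashflows N = 14
Cashflows (t years, CF_t, discount factor 1/(1+y/m)^(m*t), PV):
  t = 0.5000: CF_t = 3.250000, DF = 0.983768, PV = 3.197245
  t = 1.0000: CF_t = 3.250000, DF = 0.967799, PV = 3.145347
  t = 1.5000: CF_t = 3.250000, DF = 0.952090, PV = 3.094291
  t = 2.0000: CF_t = 3.250000, DF = 0.936635, PV = 3.044064
  t = 2.5000: CF_t = 3.250000, DF = 0.921432, PV = 2.994653
  t = 3.0000: CF_t = 3.250000, DF = 0.906475, PV = 2.946043
  t = 3.5000: CF_t = 3.250000, DF = 0.891761, PV = 2.898222
  t = 4.0000: CF_t = 3.250000, DF = 0.877285, PV = 2.851178
  t = 4.5000: CF_t = 3.250000, DF = 0.863045, PV = 2.804897
  t = 5.0000: CF_t = 3.250000, DF = 0.849036, PV = 2.759367
  t = 5.5000: CF_t = 3.250000, DF = 0.835254, PV = 2.714577
  t = 6.0000: CF_t = 3.250000, DF = 0.821696, PV = 2.670513
  t = 6.5000: CF_t = 3.250000, DF = 0.808359, PV = 2.627165
  t = 7.0000: CF_t = 103.250000, DF = 0.795237, PV = 82.108232
Price P = sum_t PV_t = 119.855795

Answer: Price = 119.8558


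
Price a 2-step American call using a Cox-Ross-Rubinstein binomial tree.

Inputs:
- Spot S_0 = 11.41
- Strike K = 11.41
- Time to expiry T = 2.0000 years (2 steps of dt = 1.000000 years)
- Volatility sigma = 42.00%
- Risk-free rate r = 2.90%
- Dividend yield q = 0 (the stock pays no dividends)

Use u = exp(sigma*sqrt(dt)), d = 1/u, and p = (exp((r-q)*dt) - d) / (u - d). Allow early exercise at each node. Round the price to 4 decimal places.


Answer: Price = V(0,0) = 2.6272

Derivation:
dt = T/N = 1.000000
u = exp(sigma*sqrt(dt)) = 1.521962; d = 1/u = 0.657047
p = (exp((r-q)*dt) - d) / (u - d) = 0.430537
Discount per step: exp(-r*dt) = 0.971416
Stock lattice S(k, i) with i counting down-moves:
  k=0: S(0,0) = 11.4100
  k=1: S(1,0) = 17.3656; S(1,1) = 7.4969
  k=2: S(2,0) = 26.4297; S(2,1) = 11.4100; S(2,2) = 4.9258
Terminal payoffs V(N, i) = max(S_T - K, 0):
  V(2,0) = 15.019747; V(2,1) = 0.000000; V(2,2) = 0.000000
Backward induction: V(k, i) = exp(-r*dt) * [p * V(k+1, i) + (1-p) * V(k+1, i+1)]; then take max(V_cont, immediate exercise) for American.
  V(1,0) = exp(-r*dt) * [p*15.019747 + (1-p)*0.000000] = 6.281719; exercise = 5.955581; V(1,0) = max -> 6.281719
  V(1,1) = exp(-r*dt) * [p*0.000000 + (1-p)*0.000000] = 0.000000; exercise = 0.000000; V(1,1) = max -> 0.000000
  V(0,0) = exp(-r*dt) * [p*6.281719 + (1-p)*0.000000] = 2.627208; exercise = 0.000000; V(0,0) = max -> 2.627208


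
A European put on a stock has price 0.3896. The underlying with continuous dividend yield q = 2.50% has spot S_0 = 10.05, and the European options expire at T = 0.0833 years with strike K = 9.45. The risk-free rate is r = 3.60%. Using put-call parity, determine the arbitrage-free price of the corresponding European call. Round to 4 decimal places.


Put-call parity: C - P = S_0 * exp(-qT) - K * exp(-rT).
S_0 * exp(-qT) = 10.0500 * 0.99791967 = 10.02909265
K * exp(-rT) = 9.4500 * 0.99700569 = 9.42170379
C = P + S*exp(-qT) - K*exp(-rT)
C = 0.3896 + 10.02909265 - 9.42170379 = 0.9970

Answer: Call price = 0.9970


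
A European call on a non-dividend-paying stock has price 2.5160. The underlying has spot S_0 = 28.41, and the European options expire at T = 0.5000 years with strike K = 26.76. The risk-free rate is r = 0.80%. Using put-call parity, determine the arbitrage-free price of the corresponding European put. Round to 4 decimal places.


Answer: Put price = 0.7592

Derivation:
Put-call parity: C - P = S_0 * exp(-qT) - K * exp(-rT).
S_0 * exp(-qT) = 28.4100 * 1.00000000 = 28.41000000
K * exp(-rT) = 26.7600 * 0.99600799 = 26.65317379
P = C - S*exp(-qT) + K*exp(-rT)
P = 2.5160 - 28.41000000 + 26.65317379 = 0.7592


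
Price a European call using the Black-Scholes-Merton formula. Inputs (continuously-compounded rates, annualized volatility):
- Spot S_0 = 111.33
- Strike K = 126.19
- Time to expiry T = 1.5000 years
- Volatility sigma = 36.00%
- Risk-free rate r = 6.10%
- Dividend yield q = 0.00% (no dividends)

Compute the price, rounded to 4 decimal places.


d1 = (ln(S/K) + (r - q + 0.5*sigma^2) * T) / (sigma * sqrt(T)) = 0.14381693
d2 = d1 - sigma * sqrt(T) = -0.29709123
exp(-rT) = 0.91256132; exp(-qT) = 1.00000000
C = S_0 * exp(-qT) * N(d1) - K * exp(-rT) * N(d2)
N(d1) = 0.55717748; N(d2) = 0.38319843
C = 111.3300 * 1.00000000 * 0.55717748 - 126.1900 * 0.91256132 * 0.38319843 = 17.9029

Answer: Price = 17.9029


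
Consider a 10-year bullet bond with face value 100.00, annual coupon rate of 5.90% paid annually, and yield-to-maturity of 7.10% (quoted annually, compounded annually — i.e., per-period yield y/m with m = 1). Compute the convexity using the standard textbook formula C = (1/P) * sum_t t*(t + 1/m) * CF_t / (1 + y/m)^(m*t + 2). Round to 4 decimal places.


Answer: Convexity = 67.3949

Derivation:
Coupon per period c = face * coupon_rate / m = 5.900000
Periods per year m = 1; per-period yield y/m = 0.071000
Number of cashflows N = 10
Cashflows (t years, CF_t, discount factor 1/(1+y/m)^(m*t), PV):
  t = 1.0000: CF_t = 5.900000, DF = 0.933707, PV = 5.508870
  t = 2.0000: CF_t = 5.900000, DF = 0.871808, PV = 5.143670
  t = 3.0000: CF_t = 5.900000, DF = 0.814013, PV = 4.802679
  t = 4.0000: CF_t = 5.900000, DF = 0.760050, PV = 4.484295
  t = 5.0000: CF_t = 5.900000, DF = 0.709664, PV = 4.187016
  t = 6.0000: CF_t = 5.900000, DF = 0.662618, PV = 3.909446
  t = 7.0000: CF_t = 5.900000, DF = 0.618691, PV = 3.650276
  t = 8.0000: CF_t = 5.900000, DF = 0.577676, PV = 3.408288
  t = 9.0000: CF_t = 5.900000, DF = 0.539380, PV = 3.182341
  t = 10.0000: CF_t = 105.900000, DF = 0.503623, PV = 53.333643
Price P = sum_t PV_t = 91.610524
Convexity numerator sum_t t*(t + 1/m) * CF_t / (1+y/m)^(m*t + 2):
  t = 1.0000: term = 9.605359
  t = 2.0000: term = 26.905767
  t = 3.0000: term = 50.244196
  t = 4.0000: term = 78.188914
  t = 5.0000: term = 109.508283
  t = 6.0000: term = 143.148083
  t = 7.0000: term = 178.211121
  t = 8.0000: term = 213.938920
  t = 9.0000: term = 249.695285
  t = 10.0000: term = 5114.639111
Convexity = (1/P) * sum = 6174.085039 / 91.610524 = 67.394932


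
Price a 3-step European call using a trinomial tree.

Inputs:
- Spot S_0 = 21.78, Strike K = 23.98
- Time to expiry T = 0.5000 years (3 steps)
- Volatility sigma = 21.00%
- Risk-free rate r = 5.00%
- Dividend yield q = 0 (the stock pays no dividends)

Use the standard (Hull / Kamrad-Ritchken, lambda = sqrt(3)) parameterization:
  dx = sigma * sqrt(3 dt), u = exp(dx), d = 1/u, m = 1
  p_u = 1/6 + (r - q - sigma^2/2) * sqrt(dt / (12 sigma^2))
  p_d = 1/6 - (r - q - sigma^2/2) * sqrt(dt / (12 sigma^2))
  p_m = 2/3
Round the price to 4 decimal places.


dt = T/N = 0.166667; dx = sigma*sqrt(3*dt) = 0.148492
u = exp(dx) = 1.160084; d = 1/u = 0.862007
p_u = 0.182352, p_m = 0.666667, p_d = 0.150981
Discount per step: exp(-r*dt) = 0.991701
Stock lattice S(k, j) with j the centered position index:
  k=0: S(0,+0) = 21.7800
  k=1: S(1,-1) = 18.7745; S(1,+0) = 21.7800; S(1,+1) = 25.2666
  k=2: S(2,-2) = 16.1837; S(2,-1) = 18.7745; S(2,+0) = 21.7800; S(2,+1) = 25.2666; S(2,+2) = 29.3114
  k=3: S(3,-3) = 13.9505; S(3,-2) = 16.1837; S(3,-1) = 18.7745; S(3,+0) = 21.7800; S(3,+1) = 25.2666; S(3,+2) = 29.3114; S(3,+3) = 34.0037
Terminal payoffs V(N, j) = max(S_T - K, 0):
  V(3,-3) = 0.000000; V(3,-2) = 0.000000; V(3,-1) = 0.000000; V(3,+0) = 0.000000; V(3,+1) = 1.286630; V(3,+2) = 5.331413; V(3,+3) = 10.023702
Backward induction: V(k, j) = exp(-r*dt) * [p_u * V(k+1, j+1) + p_m * V(k+1, j) + p_d * V(k+1, j-1)]
  V(2,-2) = exp(-r*dt) * [p_u*0.000000 + p_m*0.000000 + p_d*0.000000] = 0.000000
  V(2,-1) = exp(-r*dt) * [p_u*0.000000 + p_m*0.000000 + p_d*0.000000] = 0.000000
  V(2,+0) = exp(-r*dt) * [p_u*1.286630 + p_m*0.000000 + p_d*0.000000] = 0.232673
  V(2,+1) = exp(-r*dt) * [p_u*5.331413 + p_m*1.286630 + p_d*0.000000] = 1.814761
  V(2,+2) = exp(-r*dt) * [p_u*10.023702 + p_m*5.331413 + p_d*1.286630] = 5.530099
  V(1,-1) = exp(-r*dt) * [p_u*0.232673 + p_m*0.000000 + p_d*0.000000] = 0.042076
  V(1,+0) = exp(-r*dt) * [p_u*1.814761 + p_m*0.232673 + p_d*0.000000] = 0.482007
  V(1,+1) = exp(-r*dt) * [p_u*5.530099 + p_m*1.814761 + p_d*0.232673] = 2.234695
  V(0,+0) = exp(-r*dt) * [p_u*2.234695 + p_m*0.482007 + p_d*0.042076] = 0.729091

Answer: Price = V(0,0) = 0.7291


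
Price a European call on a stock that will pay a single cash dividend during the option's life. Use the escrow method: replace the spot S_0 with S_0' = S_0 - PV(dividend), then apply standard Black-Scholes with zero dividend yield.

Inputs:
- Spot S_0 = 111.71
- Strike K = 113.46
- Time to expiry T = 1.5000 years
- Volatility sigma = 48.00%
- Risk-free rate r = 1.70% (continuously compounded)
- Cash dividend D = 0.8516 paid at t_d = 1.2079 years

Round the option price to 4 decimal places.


Answer: Price = 25.7389

Derivation:
PV(D) = D * exp(-r * t_d) = 0.8516 * 0.97967509 = 0.83429131
S_0' = S_0 - PV(D) = 111.7100 - 0.83429131 = 110.87570869
d1 = (ln(S_0'/K) + (r + sigma^2/2)*T) / (sigma*sqrt(T)) = 0.29812243
d2 = d1 - sigma*sqrt(T) = -0.28975511
exp(-rT) = 0.97482238
N(d1) = 0.61719514; N(d2) = 0.38600180
C = S_0' * N(d1) - K * exp(-rT) * N(d2) = 110.87570869 * 0.61719514 - 113.4600 * 0.97482238 * 0.38600180 = 25.7389


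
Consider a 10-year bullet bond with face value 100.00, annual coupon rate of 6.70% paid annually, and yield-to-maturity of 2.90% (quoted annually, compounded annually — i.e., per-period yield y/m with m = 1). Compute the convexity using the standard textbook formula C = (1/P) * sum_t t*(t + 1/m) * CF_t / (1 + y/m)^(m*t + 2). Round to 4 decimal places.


Coupon per period c = face * coupon_rate / m = 6.700000
Periods per year m = 1; per-period yield y/m = 0.029000
Number of cashflows N = 10
Cashflows (t years, CF_t, discount factor 1/(1+y/m)^(m*t), PV):
  t = 1.0000: CF_t = 6.700000, DF = 0.971817, PV = 6.511176
  t = 2.0000: CF_t = 6.700000, DF = 0.944429, PV = 6.327673
  t = 3.0000: CF_t = 6.700000, DF = 0.917812, PV = 6.149342
  t = 4.0000: CF_t = 6.700000, DF = 0.891946, PV = 5.976037
  t = 5.0000: CF_t = 6.700000, DF = 0.866808, PV = 5.807616
  t = 6.0000: CF_t = 6.700000, DF = 0.842379, PV = 5.643942
  t = 7.0000: CF_t = 6.700000, DF = 0.818639, PV = 5.484881
  t = 8.0000: CF_t = 6.700000, DF = 0.795567, PV = 5.330302
  t = 9.0000: CF_t = 6.700000, DF = 0.773146, PV = 5.180080
  t = 10.0000: CF_t = 106.700000, DF = 0.751357, PV = 80.169776
Price P = sum_t PV_t = 132.580826
Convexity numerator sum_t t*(t + 1/m) * CF_t / (1+y/m)^(m*t + 2):
  t = 1.0000: term = 12.298685
  t = 2.0000: term = 35.856224
  t = 3.0000: term = 69.691398
  t = 4.0000: term = 112.878843
  t = 5.0000: term = 164.546419
  t = 6.0000: term = 223.872678
  t = 7.0000: term = 290.084455
  t = 8.0000: term = 362.454546
  t = 9.0000: term = 440.299497
  t = 10.0000: term = 8328.611561
Convexity = (1/P) * sum = 10040.594306 / 132.580826 = 75.731873

Answer: Convexity = 75.7319


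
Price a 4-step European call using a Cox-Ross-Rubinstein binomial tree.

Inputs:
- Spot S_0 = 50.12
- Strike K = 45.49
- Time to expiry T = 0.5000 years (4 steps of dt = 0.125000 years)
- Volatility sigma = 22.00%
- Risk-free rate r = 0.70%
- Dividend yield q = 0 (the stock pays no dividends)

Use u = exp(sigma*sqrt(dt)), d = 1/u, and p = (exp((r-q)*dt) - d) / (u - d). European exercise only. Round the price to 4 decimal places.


Answer: Price = V(0,0) = 6.0792

Derivation:
dt = T/N = 0.125000
u = exp(sigma*sqrt(dt)) = 1.080887; d = 1/u = 0.925166
p = (exp((r-q)*dt) - d) / (u - d) = 0.486186
Discount per step: exp(-r*dt) = 0.999125
Stock lattice S(k, i) with i counting down-moves:
  k=0: S(0,0) = 50.1200
  k=1: S(1,0) = 54.1740; S(1,1) = 46.3693
  k=2: S(2,0) = 58.5560; S(2,1) = 50.1200; S(2,2) = 42.8993
  k=3: S(3,0) = 63.2924; S(3,1) = 54.1740; S(3,2) = 46.3693; S(3,3) = 39.6890
  k=4: S(4,0) = 68.4119; S(4,1) = 58.5560; S(4,2) = 50.1200; S(4,3) = 42.8993; S(4,4) = 36.7190
Terminal payoffs V(N, i) = max(S_T - K, 0):
  V(4,0) = 22.921922; V(4,1) = 13.066004; V(4,2) = 4.630000; V(4,3) = 0.000000; V(4,4) = 0.000000
Backward induction: V(k, i) = exp(-r*dt) * [p * V(k+1, i) + (1-p) * V(k+1, i+1)].
  V(3,0) = exp(-r*dt) * [p*22.921922 + (1-p)*13.066004] = 17.842193
  V(3,1) = exp(-r*dt) * [p*13.066004 + (1-p)*4.630000] = 8.723829
  V(3,2) = exp(-r*dt) * [p*4.630000 + (1-p)*0.000000] = 2.249072
  V(3,3) = exp(-r*dt) * [p*0.000000 + (1-p)*0.000000] = 0.000000
  V(2,0) = exp(-r*dt) * [p*17.842193 + (1-p)*8.723829] = 13.145541
  V(2,1) = exp(-r*dt) * [p*8.723829 + (1-p)*2.249072] = 5.392287
  V(2,2) = exp(-r*dt) * [p*2.249072 + (1-p)*0.000000] = 1.092511
  V(1,0) = exp(-r*dt) * [p*13.145541 + (1-p)*5.392287] = 9.153797
  V(1,1) = exp(-r*dt) * [p*5.392287 + (1-p)*1.092511] = 3.180217
  V(0,0) = exp(-r*dt) * [p*9.153797 + (1-p)*3.180217] = 6.079165


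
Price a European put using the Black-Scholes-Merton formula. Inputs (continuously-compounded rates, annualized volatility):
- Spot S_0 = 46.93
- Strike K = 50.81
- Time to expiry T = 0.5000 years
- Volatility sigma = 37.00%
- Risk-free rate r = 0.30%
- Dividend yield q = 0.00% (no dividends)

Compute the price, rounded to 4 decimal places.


Answer: Price = 7.2067

Derivation:
d1 = (ln(S/K) + (r - q + 0.5*sigma^2) * T) / (sigma * sqrt(T)) = -0.16707235
d2 = d1 - sigma * sqrt(T) = -0.42870185
exp(-rT) = 0.99850112; exp(-qT) = 1.00000000
P = K * exp(-rT) * N(-d2) - S_0 * exp(-qT) * N(-d1)
N(-d1) = 0.56634344; N(-d2) = 0.66592989
P = 50.8100 * 0.99850112 * 0.66592989 - 46.9300 * 1.00000000 * 0.56634344 = 7.2067


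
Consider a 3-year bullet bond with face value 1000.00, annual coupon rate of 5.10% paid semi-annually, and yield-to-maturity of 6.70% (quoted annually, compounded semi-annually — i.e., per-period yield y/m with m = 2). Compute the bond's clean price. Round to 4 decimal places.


Answer: Price = 957.1607

Derivation:
Coupon per period c = face * coupon_rate / m = 25.500000
Periods per year m = 2; per-period yield y/m = 0.033500
Number of cashflows N = 6
Cashflows (t years, CF_t, discount factor 1/(1+y/m)^(m*t), PV):
  t = 0.5000: CF_t = 25.500000, DF = 0.967586, PV = 24.673440
  t = 1.0000: CF_t = 25.500000, DF = 0.936222, PV = 23.873672
  t = 1.5000: CF_t = 25.500000, DF = 0.905876, PV = 23.099828
  t = 2.0000: CF_t = 25.500000, DF = 0.876512, PV = 22.351067
  t = 2.5000: CF_t = 25.500000, DF = 0.848101, PV = 21.626576
  t = 3.0000: CF_t = 1025.500000, DF = 0.820611, PV = 841.536154
Price P = sum_t PV_t = 957.160737


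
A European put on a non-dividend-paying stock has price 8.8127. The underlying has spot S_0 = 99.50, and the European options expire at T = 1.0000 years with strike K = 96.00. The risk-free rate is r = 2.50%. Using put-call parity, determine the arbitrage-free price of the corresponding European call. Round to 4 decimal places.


Put-call parity: C - P = S_0 * exp(-qT) - K * exp(-rT).
S_0 * exp(-qT) = 99.5000 * 1.00000000 = 99.50000000
K * exp(-rT) = 96.0000 * 0.97530991 = 93.62975155
C = P + S*exp(-qT) - K*exp(-rT)
C = 8.8127 + 99.50000000 - 93.62975155 = 14.6829

Answer: Call price = 14.6829


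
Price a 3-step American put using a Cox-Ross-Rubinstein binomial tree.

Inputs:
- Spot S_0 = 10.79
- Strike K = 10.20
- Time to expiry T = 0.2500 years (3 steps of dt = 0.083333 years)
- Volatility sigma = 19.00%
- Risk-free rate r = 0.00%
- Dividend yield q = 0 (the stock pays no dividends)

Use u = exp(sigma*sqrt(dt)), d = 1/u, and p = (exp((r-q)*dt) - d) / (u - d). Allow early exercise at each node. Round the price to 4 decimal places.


Answer: Price = V(0,0) = 0.1419

Derivation:
dt = T/N = 0.083333
u = exp(sigma*sqrt(dt)) = 1.056380; d = 1/u = 0.946629
p = (exp((r-q)*dt) - d) / (u - d) = 0.486291
Discount per step: exp(-r*dt) = 1.000000
Stock lattice S(k, i) with i counting down-moves:
  k=0: S(0,0) = 10.7900
  k=1: S(1,0) = 11.3983; S(1,1) = 10.2141
  k=2: S(2,0) = 12.0410; S(2,1) = 10.7900; S(2,2) = 9.6690
  k=3: S(3,0) = 12.7199; S(3,1) = 11.3983; S(3,2) = 10.2141; S(3,3) = 9.1529
Terminal payoffs V(N, i) = max(K - S_T, 0):
  V(3,0) = 0.000000; V(3,1) = 0.000000; V(3,2) = 0.000000; V(3,3) = 1.047062
Backward induction: V(k, i) = exp(-r*dt) * [p * V(k+1, i) + (1-p) * V(k+1, i+1)]; then take max(V_cont, immediate exercise) for American.
  V(2,0) = exp(-r*dt) * [p*0.000000 + (1-p)*0.000000] = 0.000000; exercise = 0.000000; V(2,0) = max -> 0.000000
  V(2,1) = exp(-r*dt) * [p*0.000000 + (1-p)*0.000000] = 0.000000; exercise = 0.000000; V(2,1) = max -> 0.000000
  V(2,2) = exp(-r*dt) * [p*0.000000 + (1-p)*1.047062] = 0.537885; exercise = 0.531016; V(2,2) = max -> 0.537885
  V(1,0) = exp(-r*dt) * [p*0.000000 + (1-p)*0.000000] = 0.000000; exercise = 0.000000; V(1,0) = max -> 0.000000
  V(1,1) = exp(-r*dt) * [p*0.000000 + (1-p)*0.537885] = 0.276316; exercise = 0.000000; V(1,1) = max -> 0.276316
  V(0,0) = exp(-r*dt) * [p*0.000000 + (1-p)*0.276316] = 0.141946; exercise = 0.000000; V(0,0) = max -> 0.141946


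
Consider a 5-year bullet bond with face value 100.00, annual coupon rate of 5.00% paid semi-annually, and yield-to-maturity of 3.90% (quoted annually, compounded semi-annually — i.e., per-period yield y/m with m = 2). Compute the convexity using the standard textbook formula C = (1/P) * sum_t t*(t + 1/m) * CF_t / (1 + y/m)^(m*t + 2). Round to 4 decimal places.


Answer: Convexity = 22.9544

Derivation:
Coupon per period c = face * coupon_rate / m = 2.500000
Periods per year m = 2; per-period yield y/m = 0.019500
Number of cashflows N = 10
Cashflows (t years, CF_t, discount factor 1/(1+y/m)^(m*t), PV):
  t = 0.5000: CF_t = 2.500000, DF = 0.980873, PV = 2.452182
  t = 1.0000: CF_t = 2.500000, DF = 0.962112, PV = 2.405279
  t = 1.5000: CF_t = 2.500000, DF = 0.943709, PV = 2.359274
  t = 2.0000: CF_t = 2.500000, DF = 0.925659, PV = 2.314148
  t = 2.5000: CF_t = 2.500000, DF = 0.907954, PV = 2.269885
  t = 3.0000: CF_t = 2.500000, DF = 0.890588, PV = 2.226469
  t = 3.5000: CF_t = 2.500000, DF = 0.873553, PV = 2.183883
  t = 4.0000: CF_t = 2.500000, DF = 0.856845, PV = 2.142112
  t = 4.5000: CF_t = 2.500000, DF = 0.840456, PV = 2.101140
  t = 5.0000: CF_t = 102.500000, DF = 0.824380, PV = 84.498999
Price P = sum_t PV_t = 104.953371
Convexity numerator sum_t t*(t + 1/m) * CF_t / (1+y/m)^(m*t + 2):
  t = 0.5000: term = 1.179637
  t = 1.0000: term = 3.471222
  t = 1.5000: term = 6.809655
  t = 2.0000: term = 11.132344
  t = 2.5000: term = 16.379124
  t = 3.0000: term = 22.492176
  t = 3.5000: term = 29.415956
  t = 4.0000: term = 37.097122
  t = 4.5000: term = 45.484455
  t = 5.0000: term = 2235.680804
Convexity = (1/P) * sum = 2409.142494 / 104.953371 = 22.954408


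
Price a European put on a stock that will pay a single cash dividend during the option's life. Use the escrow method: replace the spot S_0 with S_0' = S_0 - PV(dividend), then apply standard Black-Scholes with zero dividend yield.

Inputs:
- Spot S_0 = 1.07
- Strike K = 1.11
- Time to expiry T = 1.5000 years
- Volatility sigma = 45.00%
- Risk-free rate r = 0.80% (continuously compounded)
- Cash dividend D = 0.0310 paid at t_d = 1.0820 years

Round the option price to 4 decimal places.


Answer: Price = 0.2617

Derivation:
PV(D) = D * exp(-r * t_d) = 0.0310 * 0.99138136 = 0.03073282
S_0' = S_0 - PV(D) = 1.0700 - 0.03073282 = 1.03926718
d1 = (ln(S_0'/K) + (r + sigma^2/2)*T) / (sigma*sqrt(T)) = 0.17787072
d2 = d1 - sigma*sqrt(T) = -0.37326447
exp(-rT) = 0.98807171
N(-d1) = 0.42941225; N(-d2) = 0.64552419
P = K * exp(-rT) * N(-d2) - S_0' * N(-d1) = 1.1100 * 0.98807171 * 0.64552419 - 1.03926718 * 0.42941225 = 0.2617


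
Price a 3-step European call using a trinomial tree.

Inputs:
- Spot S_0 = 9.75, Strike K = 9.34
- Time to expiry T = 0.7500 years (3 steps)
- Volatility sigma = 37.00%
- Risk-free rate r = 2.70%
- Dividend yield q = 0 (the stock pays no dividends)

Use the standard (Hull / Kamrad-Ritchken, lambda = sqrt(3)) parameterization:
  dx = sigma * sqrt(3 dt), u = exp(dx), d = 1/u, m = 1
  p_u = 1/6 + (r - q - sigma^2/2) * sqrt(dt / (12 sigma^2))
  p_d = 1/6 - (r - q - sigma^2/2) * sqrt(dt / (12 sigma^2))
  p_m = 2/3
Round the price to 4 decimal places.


Answer: Price = V(0,0) = 1.4788

Derivation:
dt = T/N = 0.250000; dx = sigma*sqrt(3*dt) = 0.320429
u = exp(dx) = 1.377719; d = 1/u = 0.725837
p_u = 0.150497, p_m = 0.666667, p_d = 0.182836
Discount per step: exp(-r*dt) = 0.993273
Stock lattice S(k, j) with j the centered position index:
  k=0: S(0,+0) = 9.7500
  k=1: S(1,-1) = 7.0769; S(1,+0) = 9.7500; S(1,+1) = 13.4328
  k=2: S(2,-2) = 5.1367; S(2,-1) = 7.0769; S(2,+0) = 9.7500; S(2,+1) = 13.4328; S(2,+2) = 18.5066
  k=3: S(3,-3) = 3.7284; S(3,-2) = 5.1367; S(3,-1) = 7.0769; S(3,+0) = 9.7500; S(3,+1) = 13.4328; S(3,+2) = 18.5066; S(3,+3) = 25.4969
Terminal payoffs V(N, j) = max(S_T - K, 0):
  V(3,-3) = 0.000000; V(3,-2) = 0.000000; V(3,-1) = 0.000000; V(3,+0) = 0.410000; V(3,+1) = 4.092762; V(3,+2) = 9.166575; V(3,+3) = 16.156864
Backward induction: V(k, j) = exp(-r*dt) * [p_u * V(k+1, j+1) + p_m * V(k+1, j) + p_d * V(k+1, j-1)]
  V(2,-2) = exp(-r*dt) * [p_u*0.000000 + p_m*0.000000 + p_d*0.000000] = 0.000000
  V(2,-1) = exp(-r*dt) * [p_u*0.410000 + p_m*0.000000 + p_d*0.000000] = 0.061289
  V(2,+0) = exp(-r*dt) * [p_u*4.092762 + p_m*0.410000 + p_d*0.000000] = 0.883299
  V(2,+1) = exp(-r*dt) * [p_u*9.166575 + p_m*4.092762 + p_d*0.410000] = 4.154873
  V(2,+2) = exp(-r*dt) * [p_u*16.156864 + p_m*9.166575 + p_d*4.092762] = 9.228412
  V(1,-1) = exp(-r*dt) * [p_u*0.883299 + p_m*0.061289 + p_d*0.000000] = 0.172624
  V(1,+0) = exp(-r*dt) * [p_u*4.154873 + p_m*0.883299 + p_d*0.061289] = 1.217124
  V(1,+1) = exp(-r*dt) * [p_u*9.228412 + p_m*4.154873 + p_d*0.883299] = 4.291199
  V(0,+0) = exp(-r*dt) * [p_u*4.291199 + p_m*1.217124 + p_d*0.172624] = 1.478775


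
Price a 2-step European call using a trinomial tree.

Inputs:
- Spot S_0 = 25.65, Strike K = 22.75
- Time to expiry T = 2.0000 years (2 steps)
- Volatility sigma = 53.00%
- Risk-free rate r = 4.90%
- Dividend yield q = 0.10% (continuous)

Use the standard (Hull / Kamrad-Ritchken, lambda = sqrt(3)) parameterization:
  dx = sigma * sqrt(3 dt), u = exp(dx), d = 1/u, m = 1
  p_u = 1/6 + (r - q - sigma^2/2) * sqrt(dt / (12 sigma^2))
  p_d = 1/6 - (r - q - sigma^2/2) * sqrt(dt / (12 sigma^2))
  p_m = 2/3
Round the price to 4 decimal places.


Answer: Price = V(0,0) = 8.8281

Derivation:
dt = T/N = 1.000000; dx = sigma*sqrt(3*dt) = 0.917987
u = exp(dx) = 2.504244; d = 1/u = 0.399322
p_u = 0.116312, p_m = 0.666667, p_d = 0.217021
Discount per step: exp(-r*dt) = 0.952181
Stock lattice S(k, j) with j the centered position index:
  k=0: S(0,+0) = 25.6500
  k=1: S(1,-1) = 10.2426; S(1,+0) = 25.6500; S(1,+1) = 64.2339
  k=2: S(2,-2) = 4.0901; S(2,-1) = 10.2426; S(2,+0) = 25.6500; S(2,+1) = 64.2339; S(2,+2) = 160.8573
Terminal payoffs V(N, j) = max(S_T - K, 0):
  V(2,-2) = 0.000000; V(2,-1) = 0.000000; V(2,+0) = 2.900000; V(2,+1) = 41.483861; V(2,+2) = 138.107266
Backward induction: V(k, j) = exp(-r*dt) * [p_u * V(k+1, j+1) + p_m * V(k+1, j) + p_d * V(k+1, j-1)]
  V(1,-1) = exp(-r*dt) * [p_u*2.900000 + p_m*0.000000 + p_d*0.000000] = 0.321175
  V(1,+0) = exp(-r*dt) * [p_u*41.483861 + p_m*2.900000 + p_d*0.000000] = 6.435222
  V(1,+1) = exp(-r*dt) * [p_u*138.107266 + p_m*41.483861 + p_d*2.900000] = 42.228081
  V(0,+0) = exp(-r*dt) * [p_u*42.228081 + p_m*6.435222 + p_d*0.321175] = 8.828127


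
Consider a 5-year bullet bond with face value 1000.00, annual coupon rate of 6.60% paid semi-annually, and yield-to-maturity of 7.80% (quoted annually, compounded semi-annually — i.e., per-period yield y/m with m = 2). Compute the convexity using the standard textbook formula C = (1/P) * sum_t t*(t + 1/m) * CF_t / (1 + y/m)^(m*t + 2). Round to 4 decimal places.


Coupon per period c = face * coupon_rate / m = 33.000000
Periods per year m = 2; per-period yield y/m = 0.039000
Number of cashflows N = 10
Cashflows (t years, CF_t, discount factor 1/(1+y/m)^(m*t), PV):
  t = 0.5000: CF_t = 33.000000, DF = 0.962464, PV = 31.761309
  t = 1.0000: CF_t = 33.000000, DF = 0.926337, PV = 30.569114
  t = 1.5000: CF_t = 33.000000, DF = 0.891566, PV = 29.421668
  t = 2.0000: CF_t = 33.000000, DF = 0.858100, PV = 28.317294
  t = 2.5000: CF_t = 33.000000, DF = 0.825890, PV = 27.254373
  t = 3.0000: CF_t = 33.000000, DF = 0.794889, PV = 26.231351
  t = 3.5000: CF_t = 33.000000, DF = 0.765052, PV = 25.246728
  t = 4.0000: CF_t = 33.000000, DF = 0.736335, PV = 24.299065
  t = 4.5000: CF_t = 33.000000, DF = 0.708696, PV = 23.386973
  t = 5.0000: CF_t = 1033.000000, DF = 0.682094, PV = 704.603581
Price P = sum_t PV_t = 951.091456
Convexity numerator sum_t t*(t + 1/m) * CF_t / (1+y/m)^(m*t + 2):
  t = 0.5000: term = 14.710834
  t = 1.0000: term = 42.475941
  t = 1.5000: term = 81.763120
  t = 2.0000: term = 131.156754
  t = 2.5000: term = 189.350463
  t = 3.0000: term = 255.140181
  t = 3.5000: term = 327.417620
  t = 4.0000: term = 405.164111
  t = 4.5000: term = 487.444792
  t = 5.0000: term = 17949.255709
Convexity = (1/P) * sum = 19883.879525 / 951.091456 = 20.906380

Answer: Convexity = 20.9064


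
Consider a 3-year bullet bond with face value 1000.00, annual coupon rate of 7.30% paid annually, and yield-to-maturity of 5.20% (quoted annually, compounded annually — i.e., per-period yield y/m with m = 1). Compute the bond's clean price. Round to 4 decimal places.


Answer: Price = 1056.9746

Derivation:
Coupon per period c = face * coupon_rate / m = 73.000000
Periods per year m = 1; per-period yield y/m = 0.052000
Number of cashflows N = 3
Cashflows (t years, CF_t, discount factor 1/(1+y/m)^(m*t), PV):
  t = 1.0000: CF_t = 73.000000, DF = 0.950570, PV = 69.391635
  t = 2.0000: CF_t = 73.000000, DF = 0.903584, PV = 65.961630
  t = 3.0000: CF_t = 1073.000000, DF = 0.858920, PV = 921.621298
Price P = sum_t PV_t = 1056.974563


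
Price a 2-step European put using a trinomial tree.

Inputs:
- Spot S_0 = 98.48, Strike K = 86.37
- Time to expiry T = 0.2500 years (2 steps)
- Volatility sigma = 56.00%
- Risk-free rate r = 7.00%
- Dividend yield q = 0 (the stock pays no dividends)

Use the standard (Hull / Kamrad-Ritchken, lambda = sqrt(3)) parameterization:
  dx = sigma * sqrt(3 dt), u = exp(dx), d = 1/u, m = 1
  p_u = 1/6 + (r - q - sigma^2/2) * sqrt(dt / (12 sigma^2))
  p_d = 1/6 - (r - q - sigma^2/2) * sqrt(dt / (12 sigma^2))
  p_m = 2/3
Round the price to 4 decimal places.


dt = T/N = 0.125000; dx = sigma*sqrt(3*dt) = 0.342929
u = exp(dx) = 1.409068; d = 1/u = 0.709689
p_u = 0.150847, p_m = 0.666667, p_d = 0.182486
Discount per step: exp(-r*dt) = 0.991288
Stock lattice S(k, j) with j the centered position index:
  k=0: S(0,+0) = 98.4800
  k=1: S(1,-1) = 69.8902; S(1,+0) = 98.4800; S(1,+1) = 138.7650
  k=2: S(2,-2) = 49.6003; S(2,-1) = 69.8902; S(2,+0) = 98.4800; S(2,+1) = 138.7650; S(2,+2) = 195.5294
Terminal payoffs V(N, j) = max(K - S_T, 0):
  V(2,-2) = 36.769726; V(2,-1) = 16.479836; V(2,+0) = 0.000000; V(2,+1) = 0.000000; V(2,+2) = 0.000000
Backward induction: V(k, j) = exp(-r*dt) * [p_u * V(k+1, j+1) + p_m * V(k+1, j) + p_d * V(k+1, j-1)]
  V(1,-1) = exp(-r*dt) * [p_u*0.000000 + p_m*16.479836 + p_d*36.769726] = 17.542359
  V(1,+0) = exp(-r*dt) * [p_u*0.000000 + p_m*0.000000 + p_d*16.479836] = 2.981145
  V(1,+1) = exp(-r*dt) * [p_u*0.000000 + p_m*0.000000 + p_d*0.000000] = 0.000000
  V(0,+0) = exp(-r*dt) * [p_u*0.000000 + p_m*2.981145 + p_d*17.542359] = 5.143467

Answer: Price = V(0,0) = 5.1435


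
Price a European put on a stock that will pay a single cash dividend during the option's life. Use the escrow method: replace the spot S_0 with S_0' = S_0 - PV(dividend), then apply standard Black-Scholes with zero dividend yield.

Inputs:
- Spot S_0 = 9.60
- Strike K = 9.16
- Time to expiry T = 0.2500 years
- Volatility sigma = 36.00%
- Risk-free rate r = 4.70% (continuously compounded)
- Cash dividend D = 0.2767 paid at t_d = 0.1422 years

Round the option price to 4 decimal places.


Answer: Price = 0.5318

Derivation:
PV(D) = D * exp(-r * t_d) = 0.2767 * 0.99333888 = 0.27485687
S_0' = S_0 - PV(D) = 9.6000 - 0.27485687 = 9.32514313
d1 = (ln(S_0'/K) + (r + sigma^2/2)*T) / (sigma*sqrt(T)) = 0.25454520
d2 = d1 - sigma*sqrt(T) = 0.07454520
exp(-rT) = 0.98831876
N(-d1) = 0.39953719; N(-d2) = 0.47028829
P = K * exp(-rT) * N(-d2) - S_0' * N(-d1) = 9.1600 * 0.98831876 * 0.47028829 - 9.32514313 * 0.39953719 = 0.5318


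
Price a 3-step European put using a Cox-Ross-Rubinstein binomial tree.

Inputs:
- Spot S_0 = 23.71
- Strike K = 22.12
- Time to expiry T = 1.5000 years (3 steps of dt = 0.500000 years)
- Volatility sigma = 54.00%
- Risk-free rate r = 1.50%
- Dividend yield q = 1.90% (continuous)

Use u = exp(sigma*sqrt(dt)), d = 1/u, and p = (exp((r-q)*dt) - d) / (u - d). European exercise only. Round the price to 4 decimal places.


dt = T/N = 0.500000
u = exp(sigma*sqrt(dt)) = 1.464974; d = 1/u = 0.682606
p = (exp((r-q)*dt) - d) / (u - d) = 0.403130
Discount per step: exp(-r*dt) = 0.992528
Stock lattice S(k, i) with i counting down-moves:
  k=0: S(0,0) = 23.7100
  k=1: S(1,0) = 34.7345; S(1,1) = 16.1846
  k=2: S(2,0) = 50.8852; S(2,1) = 23.7100; S(2,2) = 11.0477
  k=3: S(3,0) = 74.5455; S(3,1) = 34.7345; S(3,2) = 16.1846; S(3,3) = 7.5412
Terminal payoffs V(N, i) = max(K - S_T, 0):
  V(3,0) = 0.000000; V(3,1) = 0.000000; V(3,2) = 5.935415; V(3,3) = 14.578780
Backward induction: V(k, i) = exp(-r*dt) * [p * V(k+1, i) + (1-p) * V(k+1, i+1)].
  V(2,0) = exp(-r*dt) * [p*0.000000 + (1-p)*0.000000] = 0.000000
  V(2,1) = exp(-r*dt) * [p*0.000000 + (1-p)*5.935415] = 3.516201
  V(2,2) = exp(-r*dt) * [p*5.935415 + (1-p)*14.578780] = 11.011484
  V(1,0) = exp(-r*dt) * [p*0.000000 + (1-p)*3.516201] = 2.083033
  V(1,1) = exp(-r*dt) * [p*3.516201 + (1-p)*11.011484] = 7.930211
  V(0,0) = exp(-r*dt) * [p*2.083033 + (1-p)*7.930211] = 5.531397

Answer: Price = V(0,0) = 5.5314


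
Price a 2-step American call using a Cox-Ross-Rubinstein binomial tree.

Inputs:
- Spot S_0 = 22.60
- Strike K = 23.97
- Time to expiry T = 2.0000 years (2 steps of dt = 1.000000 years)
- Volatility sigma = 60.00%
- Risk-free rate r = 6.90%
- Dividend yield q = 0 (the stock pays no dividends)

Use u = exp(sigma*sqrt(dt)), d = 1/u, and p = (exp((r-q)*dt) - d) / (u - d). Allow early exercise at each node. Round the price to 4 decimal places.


Answer: Price = V(0,0) = 7.4938

Derivation:
dt = T/N = 1.000000
u = exp(sigma*sqrt(dt)) = 1.822119; d = 1/u = 0.548812
p = (exp((r-q)*dt) - d) / (u - d) = 0.410447
Discount per step: exp(-r*dt) = 0.933327
Stock lattice S(k, i) with i counting down-moves:
  k=0: S(0,0) = 22.6000
  k=1: S(1,0) = 41.1799; S(1,1) = 12.4031
  k=2: S(2,0) = 75.0346; S(2,1) = 22.6000; S(2,2) = 6.8070
Terminal payoffs V(N, i) = max(S_T - K, 0):
  V(2,0) = 51.064642; V(2,1) = 0.000000; V(2,2) = 0.000000
Backward induction: V(k, i) = exp(-r*dt) * [p * V(k+1, i) + (1-p) * V(k+1, i+1)]; then take max(V_cont, immediate exercise) for American.
  V(1,0) = exp(-r*dt) * [p*51.064642 + (1-p)*0.000000] = 19.561881; exercise = 17.209885; V(1,0) = max -> 19.561881
  V(1,1) = exp(-r*dt) * [p*0.000000 + (1-p)*0.000000] = 0.000000; exercise = 0.000000; V(1,1) = max -> 0.000000
  V(0,0) = exp(-r*dt) * [p*19.561881 + (1-p)*0.000000] = 7.493780; exercise = 0.000000; V(0,0) = max -> 7.493780
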